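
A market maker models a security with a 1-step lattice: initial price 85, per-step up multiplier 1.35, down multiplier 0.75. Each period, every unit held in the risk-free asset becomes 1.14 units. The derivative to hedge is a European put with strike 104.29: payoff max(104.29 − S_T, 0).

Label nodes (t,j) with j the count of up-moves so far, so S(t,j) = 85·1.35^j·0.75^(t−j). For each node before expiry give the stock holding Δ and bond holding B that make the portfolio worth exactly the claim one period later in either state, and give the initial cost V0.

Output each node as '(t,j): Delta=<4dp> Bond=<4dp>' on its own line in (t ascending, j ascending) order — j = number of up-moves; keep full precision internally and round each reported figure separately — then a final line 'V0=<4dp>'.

No-arbitrage ⇒ martingale measure with p* = (R−d)/(u−d) = 0.6500.
Terminal values V(1,·): V(1,0)=40.5400, V(1,1)=0.0000
Node (0,0) S=85.0000: V=(p*·0.0000+(1−p*)·40.5400)/1.14=12.4465; Δ=(0.0000−40.5400)/(114.7500−63.7500)=-0.7949; B=V−Δ·S=80.0132
Each (Δ,B) replicates both successor values, so the strategy is self-financing and V0 is arbitrage-free.

(0,0): Delta=-0.7949 Bond=80.0132
V0=12.4465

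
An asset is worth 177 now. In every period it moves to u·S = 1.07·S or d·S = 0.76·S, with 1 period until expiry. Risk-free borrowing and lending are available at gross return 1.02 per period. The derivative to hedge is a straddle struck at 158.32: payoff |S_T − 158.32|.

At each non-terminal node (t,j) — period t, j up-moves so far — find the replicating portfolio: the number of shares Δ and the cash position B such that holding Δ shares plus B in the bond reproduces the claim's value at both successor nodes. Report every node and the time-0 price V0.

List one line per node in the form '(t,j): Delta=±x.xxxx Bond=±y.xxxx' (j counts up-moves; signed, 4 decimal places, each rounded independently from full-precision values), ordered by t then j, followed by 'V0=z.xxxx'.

Under the risk-neutral measure, an up-move has probability p* = (R−d)/(u−d) = 0.8387 and values discount at R = 1.02.
Payoff layer (t=1): V(1,0)=23.8000, V(1,1)=31.0700
(0,0): S=177.0000. Δ = (V_up−V_dn)/(S_up−S_dn) = (31.0700−23.8000)/(189.3900−134.5200) = 0.1325. V = [p*·31.0700 + (1−p*)·23.8000]/1.02 = 29.3112. B = V − Δ·S = 5.8596.
Each (Δ,B) replicates both successor values, so the strategy is self-financing and V0 is arbitrage-free.

(0,0): Delta=0.1325 Bond=5.8596
V0=29.3112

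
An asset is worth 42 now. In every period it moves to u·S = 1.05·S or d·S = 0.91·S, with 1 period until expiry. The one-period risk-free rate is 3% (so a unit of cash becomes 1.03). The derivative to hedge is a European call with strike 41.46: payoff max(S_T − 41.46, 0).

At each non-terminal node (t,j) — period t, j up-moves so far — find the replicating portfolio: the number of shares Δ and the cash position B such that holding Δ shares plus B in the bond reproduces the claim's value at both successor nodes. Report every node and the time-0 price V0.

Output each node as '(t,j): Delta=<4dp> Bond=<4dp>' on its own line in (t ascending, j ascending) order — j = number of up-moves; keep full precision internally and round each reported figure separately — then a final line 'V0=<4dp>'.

(0,0): Delta=0.4490 Bond=-16.6602
V0=2.1969

Risk-neutral probability p* = (R−d)/(u−d) = (1.03−0.91)/(1.05−0.91) = 0.8571.
Payoff layer (t=1): V(1,0)=0.0000, V(1,1)=2.6400
Node (0,0) S=42.0000: V=(p*·2.6400+(1−p*)·0.0000)/1.03=2.1969; Δ=(2.6400−0.0000)/(44.1000−38.2200)=0.4490; B=V−Δ·S=-16.6602
The time-0 hedge costs 2.1969, which is the no-arbitrage price.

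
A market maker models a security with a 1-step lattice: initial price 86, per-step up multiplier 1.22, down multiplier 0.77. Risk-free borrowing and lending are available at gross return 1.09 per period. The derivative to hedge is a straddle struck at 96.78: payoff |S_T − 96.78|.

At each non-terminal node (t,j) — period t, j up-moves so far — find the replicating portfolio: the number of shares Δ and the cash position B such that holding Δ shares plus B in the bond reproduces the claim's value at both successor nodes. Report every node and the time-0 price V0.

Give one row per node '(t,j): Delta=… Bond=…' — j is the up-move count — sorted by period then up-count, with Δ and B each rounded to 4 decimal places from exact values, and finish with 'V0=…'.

(0,0): Delta=-0.5793 Bond=63.2322
V0=13.4100

The replicating-portfolio and risk-neutral prices coincide; use p* = (1.09−0.77)/(1.22−0.77) = 0.7111 for the latter.
Terminal payoffs: V(1,0)=30.5600, V(1,1)=8.1400
  t=0,j=0: stock 86.0000 → up 104.9200 (V=8.1400), down 66.2200 (V=30.5600). Price 13.4100; hedge Δ=-0.5793, bond B=63.2322.
The time-0 hedge costs 13.4100, which is the no-arbitrage price.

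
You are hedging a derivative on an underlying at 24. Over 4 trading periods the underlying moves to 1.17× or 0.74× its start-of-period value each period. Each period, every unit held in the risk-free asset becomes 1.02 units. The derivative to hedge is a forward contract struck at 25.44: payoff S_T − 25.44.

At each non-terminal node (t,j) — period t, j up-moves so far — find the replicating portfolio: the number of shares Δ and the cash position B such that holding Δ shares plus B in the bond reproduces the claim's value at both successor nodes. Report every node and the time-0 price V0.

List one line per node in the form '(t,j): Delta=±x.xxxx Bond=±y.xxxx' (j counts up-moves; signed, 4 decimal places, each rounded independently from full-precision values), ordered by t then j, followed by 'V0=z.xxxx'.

No-arbitrage ⇒ martingale measure with p* = (R−d)/(u−d) = 0.6512.
Terminal payoffs: V(4,0)=-18.2432, V(4,1)=-14.0613, V(4,2)=-7.4494, V(4,3)=3.0046, V(4,4)=19.5333
(3,0): S=9.7254. Δ = (V_up−V_dn)/(S_up−S_dn) = (-14.0613−-18.2432)/(11.3787−7.1968) = 1.0000. V = [p*·-14.0613 + (1−p*)·-18.2432]/1.02 = -15.2158. B = V − Δ·S = -24.9412.
(3,1): S=15.3766. Δ = (V_up−V_dn)/(S_up−S_dn) = (-7.4494−-14.0613)/(17.9906−11.3787) = 1.0000. V = [p*·-7.4494 + (1−p*)·-14.0613]/1.02 = -9.5646. B = V − Δ·S = -24.9412.
(3,2): S=24.3117. Δ = (V_up−V_dn)/(S_up−S_dn) = (3.0046−-7.4494)/(28.4446−17.9906) = 1.0000. V = [p*·3.0046 + (1−p*)·-7.4494]/1.02 = -0.6295. B = V − Δ·S = -24.9412.
(3,3): S=38.4387. Δ = (V_up−V_dn)/(S_up−S_dn) = (19.5333−3.0046)/(44.9733−28.4446) = 1.0000. V = [p*·19.5333 + (1−p*)·3.0046]/1.02 = 13.4975. B = V − Δ·S = -24.9412.
(2,0): S=13.1424. Δ = (V_up−V_dn)/(S_up−S_dn) = (-9.5646−-15.2158)/(15.3766−9.7254) = 1.0000. V = [p*·-9.5646 + (1−p*)·-15.2158]/1.02 = -11.3097. B = V − Δ·S = -24.4521.
(2,1): S=20.7792. Δ = (V_up−V_dn)/(S_up−S_dn) = (-0.6295−-9.5646)/(24.3117−15.3766) = 1.0000. V = [p*·-0.6295 + (1−p*)·-9.5646]/1.02 = -3.6729. B = V − Δ·S = -24.4521.
(2,2): S=32.8536. Δ = (V_up−V_dn)/(S_up−S_dn) = (13.4975−-0.6295)/(38.4387−24.3117) = 1.0000. V = [p*·13.4975 + (1−p*)·-0.6295]/1.02 = 8.4015. B = V − Δ·S = -24.4521.
(1,0): S=17.7600. Δ = (V_up−V_dn)/(S_up−S_dn) = (-3.6729−-11.3097)/(20.7792−13.1424) = 1.0000. V = [p*·-3.6729 + (1−p*)·-11.3097]/1.02 = -6.2127. B = V − Δ·S = -23.9727.
(1,1): S=28.0800. Δ = (V_up−V_dn)/(S_up−S_dn) = (8.4015−-3.6729)/(32.8536−20.7792) = 1.0000. V = [p*·8.4015 + (1−p*)·-3.6729]/1.02 = 4.1073. B = V − Δ·S = -23.9727.
(0,0): S=24.0000. Δ = (V_up−V_dn)/(S_up−S_dn) = (4.1073−-6.2127)/(28.0800−17.7600) = 1.0000. V = [p*·4.1073 + (1−p*)·-6.2127]/1.02 = 0.4974. B = V − Δ·S = -23.5026.
Check: Δ(0,0)·S0 + B(0,0) = 0.4974 = V0.

(0,0): Delta=1.0000 Bond=-23.5026
(1,0): Delta=1.0000 Bond=-23.9727
(1,1): Delta=1.0000 Bond=-23.9727
(2,0): Delta=1.0000 Bond=-24.4521
(2,1): Delta=1.0000 Bond=-24.4521
(2,2): Delta=1.0000 Bond=-24.4521
(3,0): Delta=1.0000 Bond=-24.9412
(3,1): Delta=1.0000 Bond=-24.9412
(3,2): Delta=1.0000 Bond=-24.9412
(3,3): Delta=1.0000 Bond=-24.9412
V0=0.4974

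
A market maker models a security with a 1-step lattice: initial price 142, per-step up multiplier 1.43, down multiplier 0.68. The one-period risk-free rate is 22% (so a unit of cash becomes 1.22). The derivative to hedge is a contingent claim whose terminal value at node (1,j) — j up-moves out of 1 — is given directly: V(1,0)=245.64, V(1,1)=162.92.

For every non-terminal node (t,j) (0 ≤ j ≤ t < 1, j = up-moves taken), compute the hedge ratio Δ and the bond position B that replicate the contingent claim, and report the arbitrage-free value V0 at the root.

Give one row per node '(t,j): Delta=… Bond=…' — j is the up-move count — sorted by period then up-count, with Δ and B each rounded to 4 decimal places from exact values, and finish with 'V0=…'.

(0,0): Delta=-0.7767 Bond=262.8192
V0=152.5259

The replicating-portfolio and risk-neutral prices coincide; use p* = (1.22−0.68)/(1.43−0.68) = 0.7200 for the latter.
At expiry t=1: V(1,0)=245.6400, V(1,1)=162.9200
Node (0,0) S=142.0000: V=(p*·162.9200+(1−p*)·245.6400)/1.22=152.5259; Δ=(162.9200−245.6400)/(203.0600−96.5600)=-0.7767; B=V−Δ·S=262.8192
The time-0 hedge costs 152.5259, which is the no-arbitrage price.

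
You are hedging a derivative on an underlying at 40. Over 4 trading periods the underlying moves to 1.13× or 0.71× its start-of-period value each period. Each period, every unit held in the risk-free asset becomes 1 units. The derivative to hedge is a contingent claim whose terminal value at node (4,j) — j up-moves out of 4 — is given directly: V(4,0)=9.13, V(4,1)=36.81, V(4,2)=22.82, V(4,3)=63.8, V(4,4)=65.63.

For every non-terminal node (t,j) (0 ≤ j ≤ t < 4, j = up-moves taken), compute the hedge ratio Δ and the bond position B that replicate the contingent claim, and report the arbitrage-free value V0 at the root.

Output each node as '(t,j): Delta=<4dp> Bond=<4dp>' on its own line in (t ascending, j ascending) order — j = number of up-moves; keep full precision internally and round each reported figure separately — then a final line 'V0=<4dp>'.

(0,0): Delta=0.9993 Bond=10.2994
(1,0): Delta=1.3589 Bond=0.0864
(1,1): Delta=0.8980 Bond=14.8777
(2,0): Delta=-0.1290 Bond=30.0886
(2,1): Delta=1.7780 Bond=-13.3628
(2,2): Delta=0.6502 Bond=27.5372
(3,0): Delta=4.6034 Bond=-37.6624
(3,1): Delta=-1.4619 Bond=60.4598
(3,2): Delta=2.6906 Bond=-46.4557
(3,3): Delta=0.0755 Bond=60.7064
V0=50.2729

Risk-neutral probability p* = (R−d)/(u−d) = (1−0.71)/(1.13−0.71) = 0.6905.
At expiry t=4: V(4,0)=9.1300, V(4,1)=36.8100, V(4,2)=22.8200, V(4,3)=63.8000, V(4,4)=65.6300
  t=3,j=0: stock 14.3164 → up 16.1776 (V=36.8100), down 10.1647 (V=9.1300). Price 28.2424; hedge Δ=4.6034, bond B=-37.6624.
  t=3,j=1: stock 22.7853 → up 25.7474 (V=22.8200), down 16.1776 (V=36.8100). Price 27.1502; hedge Δ=-1.4619, bond B=60.4598.
  t=3,j=2: stock 36.2640 → up 40.9783 (V=63.8000), down 25.7474 (V=22.8200). Price 51.1157; hedge Δ=2.6906, bond B=-46.4557.
  t=3,j=3: stock 57.7159 → up 65.2189 (V=65.6300), down 40.9783 (V=63.8000). Price 65.0636; hedge Δ=0.0755, bond B=60.7064.
  t=2,j=0: stock 20.1640 → up 22.7853 (V=27.1502), down 14.3164 (V=28.2424). Price 27.4883; hedge Δ=-0.1290, bond B=30.0886.
  t=2,j=1: stock 32.0920 → up 36.2640 (V=51.1157), down 22.7853 (V=27.1502). Price 43.6978; hedge Δ=1.7780, bond B=-13.3628.
  t=2,j=2: stock 51.0760 → up 57.7159 (V=65.0636), down 36.2640 (V=51.1157). Price 60.7464; hedge Δ=0.6502, bond B=27.5372.
  t=1,j=0: stock 28.4000 → up 32.0920 (V=43.6978), down 20.1640 (V=27.4883). Price 38.6806; hedge Δ=1.3589, bond B=0.0864.
  t=1,j=1: stock 45.2000 → up 51.0760 (V=60.7464), down 32.0920 (V=43.6978). Price 55.4694; hedge Δ=0.8980, bond B=14.8777.
  t=0,j=0: stock 40.0000 → up 45.2000 (V=55.4694), down 28.4000 (V=38.6806). Price 50.2729; hedge Δ=0.9993, bond B=10.2994.
Check: Δ(0,0)·S0 + B(0,0) = 50.2729 = V0.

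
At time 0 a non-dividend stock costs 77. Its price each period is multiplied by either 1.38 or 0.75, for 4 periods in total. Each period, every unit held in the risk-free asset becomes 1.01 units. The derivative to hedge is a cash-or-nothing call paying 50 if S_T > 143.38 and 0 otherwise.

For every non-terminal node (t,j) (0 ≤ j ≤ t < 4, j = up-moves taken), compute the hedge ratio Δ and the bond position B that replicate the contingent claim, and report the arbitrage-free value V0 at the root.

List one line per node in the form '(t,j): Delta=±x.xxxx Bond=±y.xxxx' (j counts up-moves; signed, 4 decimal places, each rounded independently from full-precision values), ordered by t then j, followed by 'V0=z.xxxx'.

Since d<R<u, set p* = (R−d)/(u−d) = 0.4127; price each node as the discounted p*-expectation of its children.
Payoff layer (t=4): V(4,0)=0.0000, V(4,1)=0.0000, V(4,2)=0.0000, V(4,3)=50.0000, V(4,4)=50.0000
Node (3,0) S=32.4844: V=(p*·0.0000+(1−p*)·0.0000)/1.01=0.0000; Δ=(0.0000−0.0000)/(44.8284−24.3633)=0.0000; B=V−Δ·S=0.0000
Node (3,1) S=59.7712: V=(p*·0.0000+(1−p*)·0.0000)/1.01=0.0000; Δ=(0.0000−0.0000)/(82.4843−44.8284)=0.0000; B=V−Δ·S=0.0000
Node (3,2) S=109.9791: V=(p*·50.0000+(1−p*)·0.0000)/1.01=20.4306; Δ=(50.0000−0.0000)/(151.7712−82.4843)=0.7216; B=V−Δ·S=-58.9345
Node (3,3) S=202.3615: V=(p*·50.0000+(1−p*)·50.0000)/1.01=49.5050; Δ=(50.0000−50.0000)/(279.2589−151.7712)=0.0000; B=V−Δ·S=49.5050
Node (2,0) S=43.3125: V=(p*·0.0000+(1−p*)·0.0000)/1.01=0.0000; Δ=(0.0000−0.0000)/(59.7712−32.4844)=0.0000; B=V−Δ·S=0.0000
Node (2,1) S=79.6950: V=(p*·20.4306+(1−p*)·0.0000)/1.01=8.3482; Δ=(20.4306−0.0000)/(109.9791−59.7712)=0.4069; B=V−Δ·S=-24.0813
Node (2,2) S=146.6388: V=(p*·49.5050+(1−p*)·20.4306)/1.01=32.1085; Δ=(49.5050−20.4306)/(202.3615−109.9791)=0.3147; B=V−Δ·S=-14.0413
Node (1,0) S=57.7500: V=(p*·8.3482+(1−p*)·0.0000)/1.01=3.4112; Δ=(8.3482−0.0000)/(79.6950−43.3125)=0.2295; B=V−Δ·S=-9.8399
Node (1,1) S=106.2600: V=(p*·32.1085+(1−p*)·8.3482)/1.01=17.9743; Δ=(32.1085−8.3482)/(146.6388−79.6950)=0.3549; B=V−Δ·S=-19.7404
Node (0,0) S=77.0000: V=(p*·17.9743+(1−p*)·3.4112)/1.01=9.3281; Δ=(17.9743−3.4112)/(106.2600−57.7500)=0.3002; B=V−Δ·S=-13.7880
Self-financing check: at every node Δ·S+B equals the discounted successor values.

(0,0): Delta=0.3002 Bond=-13.7880
(1,0): Delta=0.2295 Bond=-9.8399
(1,1): Delta=0.3549 Bond=-19.7404
(2,0): Delta=0.0000 Bond=0.0000
(2,1): Delta=0.4069 Bond=-24.0813
(2,2): Delta=0.3147 Bond=-14.0413
(3,0): Delta=0.0000 Bond=0.0000
(3,1): Delta=0.0000 Bond=0.0000
(3,2): Delta=0.7216 Bond=-58.9345
(3,3): Delta=0.0000 Bond=49.5050
V0=9.3281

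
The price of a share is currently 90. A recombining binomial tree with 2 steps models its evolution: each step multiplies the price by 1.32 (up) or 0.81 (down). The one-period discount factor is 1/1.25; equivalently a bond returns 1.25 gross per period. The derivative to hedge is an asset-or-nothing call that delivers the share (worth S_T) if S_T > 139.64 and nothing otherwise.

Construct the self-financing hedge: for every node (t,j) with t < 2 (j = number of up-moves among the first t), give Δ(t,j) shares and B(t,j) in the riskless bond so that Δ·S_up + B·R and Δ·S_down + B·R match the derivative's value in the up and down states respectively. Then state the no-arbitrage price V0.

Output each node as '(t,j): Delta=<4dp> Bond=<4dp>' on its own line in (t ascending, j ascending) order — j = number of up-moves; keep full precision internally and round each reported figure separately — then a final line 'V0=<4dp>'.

(0,0): Delta=2.3580 Bond=-137.5206
(1,0): Delta=0.0000 Bond=0.0000
(1,1): Delta=2.5882 Bond=-199.2486
V0=74.7025

No-arbitrage ⇒ martingale measure with p* = (R−d)/(u−d) = 0.8627.
Terminal values V(2,·): V(2,0)=0.0000, V(2,1)=0.0000, V(2,2)=156.8160
Node (1,0) S=72.9000: V=(p*·0.0000+(1−p*)·0.0000)/1.25=0.0000; Δ=(0.0000−0.0000)/(96.2280−59.0490)=0.0000; B=V−Δ·S=0.0000
Node (1,1) S=118.8000: V=(p*·156.8160+(1−p*)·0.0000)/1.25=108.2338; Δ=(156.8160−0.0000)/(156.8160−96.2280)=2.5882; B=V−Δ·S=-199.2486
Node (0,0) S=90.0000: V=(p*·108.2338+(1−p*)·0.0000)/1.25=74.7025; Δ=(108.2338−0.0000)/(118.8000−72.9000)=2.3580; B=V−Δ·S=-137.5206
Each (Δ,B) replicates both successor values, so the strategy is self-financing and V0 is arbitrage-free.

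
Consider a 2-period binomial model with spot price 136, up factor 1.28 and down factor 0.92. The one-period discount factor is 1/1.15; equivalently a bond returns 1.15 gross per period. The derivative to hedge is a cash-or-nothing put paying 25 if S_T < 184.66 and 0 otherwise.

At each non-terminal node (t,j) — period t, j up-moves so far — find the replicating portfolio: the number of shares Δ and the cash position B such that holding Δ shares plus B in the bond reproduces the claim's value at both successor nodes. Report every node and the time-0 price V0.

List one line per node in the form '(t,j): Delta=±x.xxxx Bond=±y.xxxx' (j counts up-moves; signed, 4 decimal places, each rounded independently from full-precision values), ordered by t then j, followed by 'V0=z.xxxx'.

The replicating-portfolio and risk-neutral prices coincide; use p* = (1.15−0.92)/(1.28−0.92) = 0.6389 for the latter.
Terminal payoffs: V(2,0)=25.0000, V(2,1)=25.0000, V(2,2)=0.0000
  t=1,j=0: stock 125.1200 → up 160.1536 (V=25.0000), down 115.1104 (V=25.0000). Price 21.7391; hedge Δ=0.0000, bond B=21.7391.
  t=1,j=1: stock 174.0800 → up 222.8224 (V=0.0000), down 160.1536 (V=25.0000). Price 7.8502; hedge Δ=-0.3989, bond B=77.2947.
  t=0,j=0: stock 136.0000 → up 174.0800 (V=7.8502), down 125.1200 (V=21.7391). Price 11.1875; hedge Δ=-0.2837, bond B=49.7678.
Each (Δ,B) replicates both successor values, so the strategy is self-financing and V0 is arbitrage-free.

(0,0): Delta=-0.2837 Bond=49.7678
(1,0): Delta=0.0000 Bond=21.7391
(1,1): Delta=-0.3989 Bond=77.2947
V0=11.1875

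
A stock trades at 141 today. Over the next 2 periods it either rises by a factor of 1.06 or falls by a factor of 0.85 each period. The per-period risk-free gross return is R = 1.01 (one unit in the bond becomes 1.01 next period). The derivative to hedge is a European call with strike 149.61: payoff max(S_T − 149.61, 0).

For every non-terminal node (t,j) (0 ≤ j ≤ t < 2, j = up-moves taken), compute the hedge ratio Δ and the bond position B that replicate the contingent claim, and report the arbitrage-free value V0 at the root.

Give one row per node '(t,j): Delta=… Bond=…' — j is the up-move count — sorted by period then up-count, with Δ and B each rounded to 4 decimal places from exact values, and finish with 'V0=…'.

(0,0): Delta=0.2246 Bond=-26.6568
(1,0): Delta=0.0000 Bond=0.0000
(1,1): Delta=0.2809 Bond=-35.3369
V0=5.0178

Under the risk-neutral measure, an up-move has probability p* = (R−d)/(u−d) = 0.7619 and values discount at R = 1.01.
At expiry t=2: V(2,0)=0.0000, V(2,1)=0.0000, V(2,2)=8.8176
(1,0): S=119.8500. Δ = (V_up−V_dn)/(S_up−S_dn) = (0.0000−0.0000)/(127.0410−101.8725) = 0.0000. V = [p*·0.0000 + (1−p*)·0.0000]/1.01 = 0.0000. B = V − Δ·S = 0.0000.
(1,1): S=149.4600. Δ = (V_up−V_dn)/(S_up−S_dn) = (8.8176−0.0000)/(158.4276−127.0410) = 0.2809. V = [p*·8.8176 + (1−p*)·0.0000]/1.01 = 6.6517. B = V − Δ·S = -35.3369.
(0,0): S=141.0000. Δ = (V_up−V_dn)/(S_up−S_dn) = (6.6517−0.0000)/(149.4600−119.8500) = 0.2246. V = [p*·6.6517 + (1−p*)·0.0000]/1.01 = 5.0178. B = V − Δ·S = -26.6568.
The time-0 hedge costs 5.0178, which is the no-arbitrage price.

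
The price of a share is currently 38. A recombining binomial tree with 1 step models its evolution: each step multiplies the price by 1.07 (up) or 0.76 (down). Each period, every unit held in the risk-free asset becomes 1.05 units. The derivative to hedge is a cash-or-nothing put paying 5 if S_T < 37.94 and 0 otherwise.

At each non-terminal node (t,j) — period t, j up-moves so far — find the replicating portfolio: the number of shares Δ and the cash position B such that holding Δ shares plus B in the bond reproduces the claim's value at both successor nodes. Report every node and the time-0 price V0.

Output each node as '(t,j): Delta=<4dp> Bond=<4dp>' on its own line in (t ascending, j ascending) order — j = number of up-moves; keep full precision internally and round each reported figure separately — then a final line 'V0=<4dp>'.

(0,0): Delta=-0.4244 Bond=16.4363
V0=0.3072

The replicating-portfolio and risk-neutral prices coincide; use p* = (1.05−0.76)/(1.07−0.76) = 0.9355 for the latter.
At expiry t=1: V(1,0)=5.0000, V(1,1)=0.0000
  t=0,j=0: stock 38.0000 → up 40.6600 (V=0.0000), down 28.8800 (V=5.0000). Price 0.3072; hedge Δ=-0.4244, bond B=16.4363.
Check: Δ(0,0)·S0 + B(0,0) = 0.3072 = V0.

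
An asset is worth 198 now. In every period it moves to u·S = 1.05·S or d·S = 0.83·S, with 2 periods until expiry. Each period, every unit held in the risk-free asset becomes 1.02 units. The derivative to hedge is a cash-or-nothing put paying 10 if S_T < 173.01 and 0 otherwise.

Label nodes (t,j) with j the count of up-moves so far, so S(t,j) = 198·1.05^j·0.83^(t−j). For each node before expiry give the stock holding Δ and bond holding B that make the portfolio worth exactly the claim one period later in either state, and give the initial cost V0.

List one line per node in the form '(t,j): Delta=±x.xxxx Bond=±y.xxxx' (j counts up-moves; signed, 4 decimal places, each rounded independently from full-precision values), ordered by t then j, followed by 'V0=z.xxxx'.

Since d<R<u, set p* = (R−d)/(u−d) = 0.8636; price each node as the discounted p*-expectation of its children.
Payoff layer (t=2): V(2,0)=10.0000, V(2,1)=10.0000, V(2,2)=0.0000
(1,0): S=164.3400. Δ = (V_up−V_dn)/(S_up−S_dn) = (10.0000−10.0000)/(172.5570−136.4022) = 0.0000. V = [p*·10.0000 + (1−p*)·10.0000]/1.02 = 9.8039. B = V − Δ·S = 9.8039.
(1,1): S=207.9000. Δ = (V_up−V_dn)/(S_up−S_dn) = (0.0000−10.0000)/(218.2950−172.5570) = -0.2186. V = [p*·0.0000 + (1−p*)·10.0000]/1.02 = 1.3369. B = V − Δ·S = 46.7914.
(0,0): S=198.0000. Δ = (V_up−V_dn)/(S_up−S_dn) = (1.3369−9.8039)/(207.9000−164.3400) = -0.1944. V = [p*·1.3369 + (1−p*)·9.8039]/1.02 = 2.4426. B = V − Δ·S = 40.9291.
Self-financing check: at every node Δ·S+B equals the discounted successor values.

(0,0): Delta=-0.1944 Bond=40.9291
(1,0): Delta=0.0000 Bond=9.8039
(1,1): Delta=-0.2186 Bond=46.7914
V0=2.4426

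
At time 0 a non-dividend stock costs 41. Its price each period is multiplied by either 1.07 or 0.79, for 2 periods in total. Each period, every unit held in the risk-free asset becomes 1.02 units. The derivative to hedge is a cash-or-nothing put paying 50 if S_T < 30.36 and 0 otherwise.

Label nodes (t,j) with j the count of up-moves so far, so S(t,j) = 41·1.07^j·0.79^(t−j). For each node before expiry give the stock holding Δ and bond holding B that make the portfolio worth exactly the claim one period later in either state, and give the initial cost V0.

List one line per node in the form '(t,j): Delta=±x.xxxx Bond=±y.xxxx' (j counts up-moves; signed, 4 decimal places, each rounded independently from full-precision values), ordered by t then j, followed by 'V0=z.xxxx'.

(0,0): Delta=-0.7625 Bond=32.7950
(1,0): Delta=-5.5132 Bond=187.3249
(1,1): Delta=0.0000 Bond=0.0000
V0=1.5325

Risk-neutral probability p* = (R−d)/(u−d) = (1.02−0.79)/(1.07−0.79) = 0.8214.
Terminal values V(2,·): V(2,0)=50.0000, V(2,1)=0.0000, V(2,2)=0.0000
Node (1,0) S=32.3900: V=(p*·0.0000+(1−p*)·50.0000)/1.02=8.7535; Δ=(0.0000−50.0000)/(34.6573−25.5881)=-5.5132; B=V−Δ·S=187.3249
Node (1,1) S=43.8700: V=(p*·0.0000+(1−p*)·0.0000)/1.02=0.0000; Δ=(0.0000−0.0000)/(46.9409−34.6573)=0.0000; B=V−Δ·S=0.0000
Node (0,0) S=41.0000: V=(p*·0.0000+(1−p*)·8.7535)/1.02=1.5325; Δ=(0.0000−8.7535)/(43.8700−32.3900)=-0.7625; B=V−Δ·S=32.7950
Check: Δ(0,0)·S0 + B(0,0) = 1.5325 = V0.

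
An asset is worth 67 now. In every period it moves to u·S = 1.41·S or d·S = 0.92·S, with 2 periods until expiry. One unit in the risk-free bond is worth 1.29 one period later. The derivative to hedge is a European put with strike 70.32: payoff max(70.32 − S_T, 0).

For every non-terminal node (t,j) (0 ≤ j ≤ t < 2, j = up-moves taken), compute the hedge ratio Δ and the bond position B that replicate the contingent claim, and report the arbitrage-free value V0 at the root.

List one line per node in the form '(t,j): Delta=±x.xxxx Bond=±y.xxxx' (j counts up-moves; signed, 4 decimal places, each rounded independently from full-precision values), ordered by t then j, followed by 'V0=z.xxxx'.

No-arbitrage ⇒ martingale measure with p* = (R−d)/(u−d) = 0.7551.
Terminal values V(2,·): V(2,0)=13.6112, V(2,1)=0.0000, V(2,2)=0.0000
  t=1,j=0: stock 61.6400 → up 86.9124 (V=0.0000), down 56.7088 (V=13.6112). Price 2.5840; hedge Δ=-0.4506, bond B=30.3620.
  t=1,j=1: stock 94.4700 → up 133.2027 (V=0.0000), down 86.9124 (V=0.0000). Price 0.0000; hedge Δ=0.0000, bond B=0.0000.
  t=0,j=0: stock 67.0000 → up 94.4700 (V=0.0000), down 61.6400 (V=2.5840). Price 0.4906; hedge Δ=-0.0787, bond B=5.7640.
Root portfolio cost Δ·67+B reproduces V0=0.4906.

(0,0): Delta=-0.0787 Bond=5.7640
(1,0): Delta=-0.4506 Bond=30.3620
(1,1): Delta=0.0000 Bond=0.0000
V0=0.4906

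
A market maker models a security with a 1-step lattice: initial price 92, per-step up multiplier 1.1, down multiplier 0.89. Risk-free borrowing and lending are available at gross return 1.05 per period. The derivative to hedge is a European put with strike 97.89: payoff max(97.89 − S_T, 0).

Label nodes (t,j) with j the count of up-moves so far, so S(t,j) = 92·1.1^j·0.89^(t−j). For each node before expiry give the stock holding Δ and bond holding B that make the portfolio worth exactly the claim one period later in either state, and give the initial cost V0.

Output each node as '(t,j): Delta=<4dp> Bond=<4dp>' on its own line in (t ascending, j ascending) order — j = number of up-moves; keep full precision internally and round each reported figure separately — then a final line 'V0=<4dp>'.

(0,0): Delta=-0.8287 Bond=79.8685
V0=3.6304

Under the risk-neutral measure, an up-move has probability p* = (R−d)/(u−d) = 0.7619 and values discount at R = 1.05.
Terminal values V(1,·): V(1,0)=16.0100, V(1,1)=0.0000
  t=0,j=0: stock 92.0000 → up 101.2000 (V=0.0000), down 81.8800 (V=16.0100). Price 3.6304; hedge Δ=-0.8287, bond B=79.8685.
Each (Δ,B) replicates both successor values, so the strategy is self-financing and V0 is arbitrage-free.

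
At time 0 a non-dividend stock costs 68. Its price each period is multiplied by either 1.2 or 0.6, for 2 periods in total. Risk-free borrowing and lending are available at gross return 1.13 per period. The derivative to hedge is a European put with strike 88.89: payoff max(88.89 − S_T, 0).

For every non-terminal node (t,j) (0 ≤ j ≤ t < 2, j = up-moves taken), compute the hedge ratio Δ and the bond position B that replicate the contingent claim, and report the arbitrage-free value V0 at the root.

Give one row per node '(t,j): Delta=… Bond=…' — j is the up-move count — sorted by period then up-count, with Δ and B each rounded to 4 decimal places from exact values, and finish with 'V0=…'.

Since d<R<u, set p* = (R−d)/(u−d) = 0.8833; price each node as the discounted p*-expectation of its children.
Terminal payoffs: V(2,0)=64.4100, V(2,1)=39.9300, V(2,2)=0.0000
Node (1,0) S=40.8000: V=(p*·39.9300+(1−p*)·64.4100)/1.13=37.8637; Δ=(39.9300−64.4100)/(48.9600−24.4800)=-1.0000; B=V−Δ·S=78.6637
Node (1,1) S=81.6000: V=(p*·0.0000+(1−p*)·39.9300)/1.13=4.1226; Δ=(0.0000−39.9300)/(97.9200−48.9600)=-0.8156; B=V−Δ·S=70.6726
Node (0,0) S=68.0000: V=(p*·4.1226+(1−p*)·37.8637)/1.13=7.1319; Δ=(4.1226−37.8637)/(81.6000−40.8000)=-0.8270; B=V−Δ·S=63.3671
The time-0 hedge costs 7.1319, which is the no-arbitrage price.

(0,0): Delta=-0.8270 Bond=63.3671
(1,0): Delta=-1.0000 Bond=78.6637
(1,1): Delta=-0.8156 Bond=70.6726
V0=7.1319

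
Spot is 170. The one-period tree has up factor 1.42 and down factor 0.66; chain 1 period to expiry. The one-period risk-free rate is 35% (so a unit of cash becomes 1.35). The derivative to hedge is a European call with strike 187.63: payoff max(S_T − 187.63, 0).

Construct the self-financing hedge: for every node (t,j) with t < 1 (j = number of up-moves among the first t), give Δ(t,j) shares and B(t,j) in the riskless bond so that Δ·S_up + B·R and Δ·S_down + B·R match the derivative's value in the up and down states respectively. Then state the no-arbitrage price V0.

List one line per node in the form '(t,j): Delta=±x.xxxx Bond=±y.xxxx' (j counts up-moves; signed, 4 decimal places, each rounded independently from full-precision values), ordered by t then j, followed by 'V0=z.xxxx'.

No-arbitrage ⇒ martingale measure with p* = (R−d)/(u−d) = 0.9079.
At expiry t=1: V(1,0)=0.0000, V(1,1)=53.7700
(0,0): S=170.0000. Δ = (V_up−V_dn)/(S_up−S_dn) = (53.7700−0.0000)/(241.4000−112.2000) = 0.4162. V = [p*·53.7700 + (1−p*)·0.0000]/1.35 = 36.1611. B = V − Δ·S = -34.5889.
Root portfolio cost Δ·170+B reproduces V0=36.1611.

(0,0): Delta=0.4162 Bond=-34.5889
V0=36.1611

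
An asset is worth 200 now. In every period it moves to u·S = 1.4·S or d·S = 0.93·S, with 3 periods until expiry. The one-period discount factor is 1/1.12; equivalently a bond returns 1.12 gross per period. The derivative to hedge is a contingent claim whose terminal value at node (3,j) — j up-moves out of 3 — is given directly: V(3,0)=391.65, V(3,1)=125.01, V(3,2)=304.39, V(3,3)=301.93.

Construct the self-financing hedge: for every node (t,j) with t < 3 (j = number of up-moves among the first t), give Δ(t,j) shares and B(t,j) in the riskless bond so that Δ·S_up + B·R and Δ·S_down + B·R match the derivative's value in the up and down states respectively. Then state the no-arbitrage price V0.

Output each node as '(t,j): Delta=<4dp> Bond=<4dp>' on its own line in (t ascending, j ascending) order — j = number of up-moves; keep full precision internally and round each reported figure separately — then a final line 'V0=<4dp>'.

The replicating-portfolio and risk-neutral prices coincide; use p* = (1.12−0.93)/(1.4−0.93) = 0.4043 for the latter.
At expiry t=3: V(3,0)=391.6500, V(3,1)=125.0100, V(3,2)=304.3900, V(3,3)=301.9300
Node (2,0) S=172.9800: V=(p*·125.0100+(1−p*)·391.6500)/1.12=253.4459; Δ=(125.0100−391.6500)/(242.1720−160.8714)=-3.2797; B=V−Δ·S=820.7650
Node (2,1) S=260.4000: V=(p*·304.3900+(1−p*)·125.0100)/1.12=176.3619; Δ=(304.3900−125.0100)/(364.5600−242.1720)=1.4657; B=V−Δ·S=-205.2977
Node (2,2) S=392.0000: V=(p*·301.9300+(1−p*)·304.3900)/1.12=270.8889; Δ=(301.9300−304.3900)/(548.8000−364.5600)=-0.0134; B=V−Δ·S=276.1229
Node (1,0) S=186.0000: V=(p*·176.3619+(1−p*)·253.4459)/1.12=198.4681; Δ=(176.3619−253.4459)/(260.4000−172.9800)=-0.8818; B=V−Δ·S=362.4765
Node (1,1) S=280.0000: V=(p*·270.8889+(1−p*)·176.3619)/1.12=191.5848; Δ=(270.8889−176.3619)/(392.0000−260.4000)=0.7183; B=V−Δ·S=-9.5365
Node (0,0) S=200.0000: V=(p*·191.5848+(1−p*)·198.4681)/1.12=174.7192; Δ=(191.5848−198.4681)/(280.0000−186.0000)=-0.0732; B=V−Δ·S=189.3645
Root portfolio cost Δ·200+B reproduces V0=174.7192.

(0,0): Delta=-0.0732 Bond=189.3645
(1,0): Delta=-0.8818 Bond=362.4765
(1,1): Delta=0.7183 Bond=-9.5365
(2,0): Delta=-3.2797 Bond=820.7650
(2,1): Delta=1.4657 Bond=-205.2977
(2,2): Delta=-0.0134 Bond=276.1229
V0=174.7192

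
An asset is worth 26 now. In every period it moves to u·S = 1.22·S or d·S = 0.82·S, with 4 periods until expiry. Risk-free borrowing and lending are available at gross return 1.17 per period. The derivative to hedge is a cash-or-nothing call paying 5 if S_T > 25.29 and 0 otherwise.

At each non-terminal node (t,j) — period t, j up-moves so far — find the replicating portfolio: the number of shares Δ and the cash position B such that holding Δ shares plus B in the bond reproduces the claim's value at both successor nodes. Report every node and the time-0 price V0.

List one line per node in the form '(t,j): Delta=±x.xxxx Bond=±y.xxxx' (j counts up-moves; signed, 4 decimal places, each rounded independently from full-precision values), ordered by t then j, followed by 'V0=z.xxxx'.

Risk-neutral probability p* = (R−d)/(u−d) = (1.17−0.82)/(1.22−0.82) = 0.8750.
Payoff layer (t=4): V(4,0)=0.0000, V(4,1)=0.0000, V(4,2)=5.0000, V(4,3)=5.0000, V(4,4)=5.0000
Node (3,0) S=14.3356: V=(p*·0.0000+(1−p*)·0.0000)/1.17=0.0000; Δ=(0.0000−0.0000)/(17.4894−11.7552)=0.0000; B=V−Δ·S=0.0000
Node (3,1) S=21.3285: V=(p*·5.0000+(1−p*)·0.0000)/1.17=3.7393; Δ=(5.0000−0.0000)/(26.0208−17.4894)=0.5861; B=V−Δ·S=-8.7607
Node (3,2) S=31.7327: V=(p*·5.0000+(1−p*)·5.0000)/1.17=4.2735; Δ=(5.0000−5.0000)/(38.7139−26.0208)=0.0000; B=V−Δ·S=4.2735
Node (3,3) S=47.2120: V=(p*·5.0000+(1−p*)·5.0000)/1.17=4.2735; Δ=(5.0000−5.0000)/(57.5987−38.7139)=0.0000; B=V−Δ·S=4.2735
Node (2,0) S=17.4824: V=(p*·3.7393+(1−p*)·0.0000)/1.17=2.7965; Δ=(3.7393−0.0000)/(21.3285−14.3356)=0.5347; B=V−Δ·S=-6.5518
Node (2,1) S=26.0104: V=(p*·4.2735+(1−p*)·3.7393)/1.17=3.5955; Δ=(4.2735−3.7393)/(31.7327−21.3285)=0.0513; B=V−Δ·S=2.2600
Node (2,2) S=38.6984: V=(p*·4.2735+(1−p*)·4.2735)/1.17=3.6526; Δ=(4.2735−4.2735)/(47.2120−31.7327)=0.0000; B=V−Δ·S=3.6526
Node (1,0) S=21.3200: V=(p*·3.5955+(1−p*)·2.7965)/1.17=2.9877; Δ=(3.5955−2.7965)/(26.0104−17.4824)=0.0937; B=V−Δ·S=0.9902
Node (1,1) S=31.7200: V=(p*·3.6526+(1−p*)·3.5955)/1.17=3.1158; Δ=(3.6526−3.5955)/(38.6984−26.0104)=0.0045; B=V−Δ·S=2.9731
Node (0,0) S=26.0000: V=(p*·3.1158+(1−p*)·2.9877)/1.17=2.6494; Δ=(3.1158−2.9877)/(31.7200−21.3200)=0.0123; B=V−Δ·S=2.3292
Root portfolio cost Δ·26+B reproduces V0=2.6494.

(0,0): Delta=0.0123 Bond=2.3292
(1,0): Delta=0.0937 Bond=0.9902
(1,1): Delta=0.0045 Bond=2.9731
(2,0): Delta=0.5347 Bond=-6.5518
(2,1): Delta=0.0513 Bond=2.2600
(2,2): Delta=0.0000 Bond=3.6526
(3,0): Delta=0.0000 Bond=0.0000
(3,1): Delta=0.5861 Bond=-8.7607
(3,2): Delta=0.0000 Bond=4.2735
(3,3): Delta=0.0000 Bond=4.2735
V0=2.6494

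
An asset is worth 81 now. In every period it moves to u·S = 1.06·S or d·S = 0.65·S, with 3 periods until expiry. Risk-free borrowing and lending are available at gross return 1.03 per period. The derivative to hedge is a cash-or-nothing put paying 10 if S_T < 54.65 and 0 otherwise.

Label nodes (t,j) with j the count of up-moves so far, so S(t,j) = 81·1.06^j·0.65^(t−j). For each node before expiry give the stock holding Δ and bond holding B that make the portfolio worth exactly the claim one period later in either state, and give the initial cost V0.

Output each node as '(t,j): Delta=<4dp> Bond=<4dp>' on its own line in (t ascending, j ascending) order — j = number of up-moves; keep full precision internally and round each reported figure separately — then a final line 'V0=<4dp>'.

(0,0): Delta=-0.0385 Bond=3.2581
(1,0): Delta=-0.4169 Bond=23.2761
(1,1): Delta=-0.0202 Bond=1.7831
(2,0): Delta=0.0000 Bond=9.7087
(2,1): Delta=-0.4370 Bond=25.1006
(2,2): Delta=0.0000 Bond=0.0000
V0=0.1398

The replicating-portfolio and risk-neutral prices coincide; use p* = (1.03−0.65)/(1.06−0.65) = 0.9268 for the latter.
Payoff layer (t=3): V(3,0)=10.0000, V(3,1)=10.0000, V(3,2)=0.0000, V(3,3)=0.0000
  t=2,j=0: stock 34.2225 → up 36.2759 (V=10.0000), down 22.2446 (V=10.0000). Price 9.7087; hedge Δ=0.0000, bond B=9.7087.
  t=2,j=1: stock 55.8090 → up 59.1575 (V=0.0000), down 36.2759 (V=10.0000). Price 0.7104; hedge Δ=-0.4370, bond B=25.1006.
  t=2,j=2: stock 91.0116 → up 96.4723 (V=0.0000), down 59.1575 (V=0.0000). Price 0.0000; hedge Δ=0.0000, bond B=0.0000.
  t=1,j=0: stock 52.6500 → up 55.8090 (V=0.7104), down 34.2225 (V=9.7087). Price 1.3289; hedge Δ=-0.4169, bond B=23.2761.
  t=1,j=1: stock 85.8600 → up 91.0116 (V=0.0000), down 55.8090 (V=0.7104). Price 0.0505; hedge Δ=-0.0202, bond B=1.7831.
  t=0,j=0: stock 81.0000 → up 85.8600 (V=0.0505), down 52.6500 (V=1.3289). Price 0.1398; hedge Δ=-0.0385, bond B=3.2581.
Check: Δ(0,0)·S0 + B(0,0) = 0.1398 = V0.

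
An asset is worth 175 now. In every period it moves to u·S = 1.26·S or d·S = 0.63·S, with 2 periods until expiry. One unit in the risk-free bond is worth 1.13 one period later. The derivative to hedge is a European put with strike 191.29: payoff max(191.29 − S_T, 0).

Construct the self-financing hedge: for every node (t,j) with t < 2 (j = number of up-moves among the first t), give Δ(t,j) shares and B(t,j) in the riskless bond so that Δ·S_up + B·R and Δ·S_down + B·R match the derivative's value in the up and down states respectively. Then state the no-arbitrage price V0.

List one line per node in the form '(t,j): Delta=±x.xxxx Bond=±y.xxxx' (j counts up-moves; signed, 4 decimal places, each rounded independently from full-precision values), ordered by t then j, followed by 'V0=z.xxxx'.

(0,0): Delta=-0.4487 Bond=96.0196
(1,0): Delta=-1.0000 Bond=169.2832
(1,1): Delta=-0.3770 Bond=92.6991
V0=17.4974

Since d<R<u, set p* = (R−d)/(u−d) = 0.7937; price each node as the discounted p*-expectation of its children.
Terminal payoffs: V(2,0)=121.8325, V(2,1)=52.3750, V(2,2)=0.0000
  t=1,j=0: stock 110.2500 → up 138.9150 (V=52.3750), down 69.4575 (V=121.8325). Price 59.0332; hedge Δ=-1.0000, bond B=169.2832.
  t=1,j=1: stock 220.5000 → up 277.8300 (V=0.0000), down 138.9150 (V=52.3750). Price 9.5642; hedge Δ=-0.3770, bond B=92.6991.
  t=0,j=0: stock 175.0000 → up 220.5000 (V=9.5642), down 110.2500 (V=59.0332). Price 17.4974; hedge Δ=-0.4487, bond B=96.0196.
Self-financing check: at every node Δ·S+B equals the discounted successor values.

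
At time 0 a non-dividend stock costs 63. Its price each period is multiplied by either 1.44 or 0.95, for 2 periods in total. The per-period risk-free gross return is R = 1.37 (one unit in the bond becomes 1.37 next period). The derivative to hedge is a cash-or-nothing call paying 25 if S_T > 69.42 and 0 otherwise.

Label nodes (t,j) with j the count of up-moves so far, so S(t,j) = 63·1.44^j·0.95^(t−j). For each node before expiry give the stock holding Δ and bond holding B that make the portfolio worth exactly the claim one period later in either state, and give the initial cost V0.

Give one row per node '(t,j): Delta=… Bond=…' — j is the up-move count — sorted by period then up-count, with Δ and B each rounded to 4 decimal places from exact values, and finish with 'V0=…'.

No-arbitrage ⇒ martingale measure with p* = (R−d)/(u−d) = 0.8571.
Terminal payoffs: V(2,0)=0.0000, V(2,1)=25.0000, V(2,2)=25.0000
Node (1,0) S=59.8500: V=(p*·25.0000+(1−p*)·0.0000)/1.37=15.6413; Δ=(25.0000−0.0000)/(86.1840−56.8575)=0.8525; B=V−Δ·S=-35.3791
Node (1,1) S=90.7200: V=(p*·25.0000+(1−p*)·25.0000)/1.37=18.2482; Δ=(25.0000−25.0000)/(130.6368−86.1840)=0.0000; B=V−Δ·S=18.2482
Node (0,0) S=63.0000: V=(p*·18.2482+(1−p*)·15.6413)/1.37=13.0480; Δ=(18.2482−15.6413)/(90.7200−59.8500)=0.0844; B=V−Δ·S=7.7278
Check: Δ(0,0)·S0 + B(0,0) = 13.0480 = V0.

(0,0): Delta=0.0844 Bond=7.7278
(1,0): Delta=0.8525 Bond=-35.3791
(1,1): Delta=0.0000 Bond=18.2482
V0=13.0480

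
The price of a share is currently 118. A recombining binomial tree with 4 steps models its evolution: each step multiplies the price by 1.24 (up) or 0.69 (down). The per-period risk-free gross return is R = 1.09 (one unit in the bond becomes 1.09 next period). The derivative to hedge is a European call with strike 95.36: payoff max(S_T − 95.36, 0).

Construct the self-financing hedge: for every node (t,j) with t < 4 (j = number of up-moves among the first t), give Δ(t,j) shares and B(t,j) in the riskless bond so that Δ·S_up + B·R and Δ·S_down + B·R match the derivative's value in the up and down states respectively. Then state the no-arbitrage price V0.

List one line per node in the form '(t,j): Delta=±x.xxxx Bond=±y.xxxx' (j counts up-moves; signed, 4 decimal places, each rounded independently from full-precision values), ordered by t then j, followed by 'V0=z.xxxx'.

(0,0): Delta=0.8746 Bond=-49.0164
(1,0): Delta=0.5953 Bond=-30.6806
(1,1): Delta=0.9329 Bond=-61.9581
(2,0): Delta=0.0000 Bond=0.0000
(2,1): Delta=0.7195 Bond=-45.9826
(2,2): Delta=0.9775 Bond=-75.6163
(3,0): Delta=0.0000 Bond=0.0000
(3,1): Delta=0.0000 Bond=0.0000
(3,2): Delta=0.8696 Bond=-68.9164
(3,3): Delta=1.0000 Bond=-87.4862
V0=54.1919

Since d<R<u, set p* = (R−d)/(u−d) = 0.7273; price each node as the discounted p*-expectation of its children.
Payoff layer (t=4): V(4,0)=0.0000, V(4,1)=0.0000, V(4,2)=0.0000, V(4,3)=59.8773, V(4,4)=183.6172
(3,0): S=38.7641. Δ = (V_up−V_dn)/(S_up−S_dn) = (0.0000−0.0000)/(48.0674−26.7472) = 0.0000. V = [p*·0.0000 + (1−p*)·0.0000]/1.09 = 0.0000. B = V − Δ·S = 0.0000.
(3,1): S=69.6630. Δ = (V_up−V_dn)/(S_up−S_dn) = (0.0000−0.0000)/(86.3821−48.0674) = 0.0000. V = [p*·0.0000 + (1−p*)·0.0000]/1.09 = 0.0000. B = V − Δ·S = 0.0000.
(3,2): S=125.1914. Δ = (V_up−V_dn)/(S_up−S_dn) = (59.8773−0.0000)/(155.2373−86.3821) = 0.8696. V = [p*·59.8773 + (1−p*)·0.0000]/1.09 = 39.9515. B = V − Δ·S = -68.9164.
(3,3): S=224.9816. Δ = (V_up−V_dn)/(S_up−S_dn) = (183.6172−59.8773)/(278.9772−155.2373) = 1.0000. V = [p*·183.6172 + (1−p*)·59.8773]/1.09 = 137.4954. B = V − Δ·S = -87.4862.
(2,0): S=56.1798. Δ = (V_up−V_dn)/(S_up−S_dn) = (0.0000−0.0000)/(69.6630−38.7641) = 0.0000. V = [p*·0.0000 + (1−p*)·0.0000]/1.09 = 0.0000. B = V − Δ·S = 0.0000.
(2,1): S=100.9608. Δ = (V_up−V_dn)/(S_up−S_dn) = (39.9515−0.0000)/(125.1914−69.6630) = 0.7195. V = [p*·39.9515 + (1−p*)·0.0000]/1.09 = 26.6566. B = V − Δ·S = -45.9826.
(2,2): S=181.4368. Δ = (V_up−V_dn)/(S_up−S_dn) = (137.4954−39.9515)/(224.9816−125.1914) = 0.9775. V = [p*·137.4954 + (1−p*)·39.9515]/1.09 = 101.7363. B = V − Δ·S = -75.6163.
(1,0): S=81.4200. Δ = (V_up−V_dn)/(S_up−S_dn) = (26.6566−0.0000)/(100.9608−56.1798) = 0.5953. V = [p*·26.6566 + (1−p*)·0.0000]/1.09 = 17.7859. B = V − Δ·S = -30.6806.
(1,1): S=146.3200. Δ = (V_up−V_dn)/(S_up−S_dn) = (101.7363−26.6566)/(181.4368−100.9608) = 0.9329. V = [p*·101.7363 + (1−p*)·26.6566]/1.09 = 74.5504. B = V − Δ·S = -61.9581.
(0,0): S=118.0000. Δ = (V_up−V_dn)/(S_up−S_dn) = (74.5504−17.7859)/(146.3200−81.4200) = 0.8746. V = [p*·74.5504 + (1−p*)·17.7859]/1.09 = 54.1919. B = V − Δ·S = -49.0164.
Root portfolio cost Δ·118+B reproduces V0=54.1919.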